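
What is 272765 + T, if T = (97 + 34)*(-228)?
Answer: 242897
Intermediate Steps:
T = -29868 (T = 131*(-228) = -29868)
272765 + T = 272765 - 29868 = 242897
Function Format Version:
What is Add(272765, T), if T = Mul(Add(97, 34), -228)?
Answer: 242897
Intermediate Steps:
T = -29868 (T = Mul(131, -228) = -29868)
Add(272765, T) = Add(272765, -29868) = 242897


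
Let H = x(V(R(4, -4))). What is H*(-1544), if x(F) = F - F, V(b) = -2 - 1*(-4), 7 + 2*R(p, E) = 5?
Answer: 0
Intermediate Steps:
R(p, E) = -1 (R(p, E) = -7/2 + (1/2)*5 = -7/2 + 5/2 = -1)
V(b) = 2 (V(b) = -2 + 4 = 2)
x(F) = 0
H = 0
H*(-1544) = 0*(-1544) = 0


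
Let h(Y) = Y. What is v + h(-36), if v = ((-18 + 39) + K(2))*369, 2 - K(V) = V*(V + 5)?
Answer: 3285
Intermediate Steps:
K(V) = 2 - V*(5 + V) (K(V) = 2 - V*(V + 5) = 2 - V*(5 + V))
v = 3321 (v = ((-18 + 39) + (2 - 1*2**2 - 5*2))*369 = (21 + (2 - 1*4 - 10))*369 = (21 + (2 - 4 - 10))*369 = (21 - 12)*369 = 9*369 = 3321)
v + h(-36) = 3321 - 36 = 3285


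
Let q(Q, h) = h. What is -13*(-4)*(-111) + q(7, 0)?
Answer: -5772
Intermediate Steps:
-13*(-4)*(-111) + q(7, 0) = -13*(-4)*(-111) + 0 = 52*(-111) + 0 = -5772 + 0 = -5772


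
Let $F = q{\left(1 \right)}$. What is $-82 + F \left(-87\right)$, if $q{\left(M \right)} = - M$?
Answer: $5$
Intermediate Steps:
$F = -1$ ($F = \left(-1\right) 1 = -1$)
$-82 + F \left(-87\right) = -82 - -87 = -82 + 87 = 5$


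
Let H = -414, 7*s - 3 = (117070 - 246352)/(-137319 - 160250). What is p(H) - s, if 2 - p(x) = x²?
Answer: -12310752079/71827 ≈ -1.7139e+5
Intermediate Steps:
s = 35241/71827 (s = 3/7 + ((117070 - 246352)/(-137319 - 160250))/7 = 3/7 + (-129282/(-297569))/7 = 3/7 + (-129282*(-1/297569))/7 = 3/7 + (⅐)*(4458/10261) = 3/7 + 4458/71827 = 35241/71827 ≈ 0.49064)
p(x) = 2 - x²
p(H) - s = (2 - 1*(-414)²) - 1*35241/71827 = (2 - 1*171396) - 35241/71827 = (2 - 171396) - 35241/71827 = -171394 - 35241/71827 = -12310752079/71827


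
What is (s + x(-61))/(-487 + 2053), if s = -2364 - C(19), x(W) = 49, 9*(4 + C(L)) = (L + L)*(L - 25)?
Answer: -6857/4698 ≈ -1.4596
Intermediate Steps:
C(L) = -4 + 2*L*(-25 + L)/9 (C(L) = -4 + ((L + L)*(L - 25))/9 = -4 + ((2*L)*(-25 + L))/9 = -4 + (2*L*(-25 + L))/9 = -4 + 2*L*(-25 + L)/9)
s = -7004/3 (s = -2364 - (-4 - 50/9*19 + (2/9)*19²) = -2364 - (-4 - 950/9 + (2/9)*361) = -2364 - (-4 - 950/9 + 722/9) = -2364 - 1*(-88/3) = -2364 + 88/3 = -7004/3 ≈ -2334.7)
(s + x(-61))/(-487 + 2053) = (-7004/3 + 49)/(-487 + 2053) = -6857/3/1566 = -6857/3*1/1566 = -6857/4698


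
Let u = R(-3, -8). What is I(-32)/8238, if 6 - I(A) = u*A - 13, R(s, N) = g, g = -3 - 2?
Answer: -47/2746 ≈ -0.017116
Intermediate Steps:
g = -5
R(s, N) = -5
u = -5
I(A) = 19 + 5*A (I(A) = 6 - (-5*A - 13) = 6 - (-13 - 5*A) = 6 + (13 + 5*A) = 19 + 5*A)
I(-32)/8238 = (19 + 5*(-32))/8238 = (19 - 160)*(1/8238) = -141*1/8238 = -47/2746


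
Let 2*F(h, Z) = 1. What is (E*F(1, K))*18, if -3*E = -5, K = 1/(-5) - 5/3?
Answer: 15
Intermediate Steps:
K = -28/15 (K = 1*(-1/5) - 5*1/3 = -1/5 - 5/3 = -28/15 ≈ -1.8667)
E = 5/3 (E = -1/3*(-5) = 5/3 ≈ 1.6667)
F(h, Z) = 1/2 (F(h, Z) = (1/2)*1 = 1/2)
(E*F(1, K))*18 = ((5/3)*(1/2))*18 = (5/6)*18 = 15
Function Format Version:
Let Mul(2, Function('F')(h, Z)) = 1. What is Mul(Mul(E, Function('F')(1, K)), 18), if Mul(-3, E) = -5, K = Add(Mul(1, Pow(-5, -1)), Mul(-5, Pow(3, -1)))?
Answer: 15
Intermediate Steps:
K = Rational(-28, 15) (K = Add(Mul(1, Rational(-1, 5)), Mul(-5, Rational(1, 3))) = Add(Rational(-1, 5), Rational(-5, 3)) = Rational(-28, 15) ≈ -1.8667)
E = Rational(5, 3) (E = Mul(Rational(-1, 3), -5) = Rational(5, 3) ≈ 1.6667)
Function('F')(h, Z) = Rational(1, 2) (Function('F')(h, Z) = Mul(Rational(1, 2), 1) = Rational(1, 2))
Mul(Mul(E, Function('F')(1, K)), 18) = Mul(Mul(Rational(5, 3), Rational(1, 2)), 18) = Mul(Rational(5, 6), 18) = 15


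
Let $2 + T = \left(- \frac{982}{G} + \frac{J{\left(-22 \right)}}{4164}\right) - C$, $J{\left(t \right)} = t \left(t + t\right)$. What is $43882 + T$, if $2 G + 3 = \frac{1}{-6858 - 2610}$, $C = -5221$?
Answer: $\frac{1471261602347}{29569605} \approx 49756.0$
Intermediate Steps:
$J{\left(t \right)} = 2 t^{2}$ ($J{\left(t \right)} = t 2 t = 2 t^{2}$)
$G = - \frac{28405}{18936}$ ($G = - \frac{3}{2} + \frac{1}{2 \left(-6858 - 2610\right)} = - \frac{3}{2} + \frac{1}{2 \left(-9468\right)} = - \frac{3}{2} + \frac{1}{2} \left(- \frac{1}{9468}\right) = - \frac{3}{2} - \frac{1}{18936} = - \frac{28405}{18936} \approx -1.5001$)
$T = \frac{173688195737}{29569605}$ ($T = -2 + \left(\left(- \frac{982}{- \frac{28405}{18936}} + \frac{2 \left(-22\right)^{2}}{4164}\right) - -5221\right) = -2 + \left(\left(\left(-982\right) \left(- \frac{18936}{28405}\right) + 2 \cdot 484 \cdot \frac{1}{4164}\right) + 5221\right) = -2 + \left(\left(\frac{18595152}{28405} + 968 \cdot \frac{1}{4164}\right) + 5221\right) = -2 + \left(\left(\frac{18595152}{28405} + \frac{242}{1041}\right) + 5221\right) = -2 + \left(\frac{19364427242}{29569605} + 5221\right) = -2 + \frac{173747334947}{29569605} = \frac{173688195737}{29569605} \approx 5873.9$)
$43882 + T = 43882 + \frac{173688195737}{29569605} = \frac{1471261602347}{29569605}$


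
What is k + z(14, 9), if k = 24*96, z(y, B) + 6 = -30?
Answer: 2268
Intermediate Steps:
z(y, B) = -36 (z(y, B) = -6 - 30 = -36)
k = 2304
k + z(14, 9) = 2304 - 36 = 2268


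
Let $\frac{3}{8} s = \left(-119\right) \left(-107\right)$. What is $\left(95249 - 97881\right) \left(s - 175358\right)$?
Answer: $\frac{1116520720}{3} \approx 3.7217 \cdot 10^{8}$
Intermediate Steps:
$s = \frac{101864}{3}$ ($s = \frac{8 \left(\left(-119\right) \left(-107\right)\right)}{3} = \frac{8}{3} \cdot 12733 = \frac{101864}{3} \approx 33955.0$)
$\left(95249 - 97881\right) \left(s - 175358\right) = \left(95249 - 97881\right) \left(\frac{101864}{3} - 175358\right) = \left(-2632\right) \left(- \frac{424210}{3}\right) = \frac{1116520720}{3}$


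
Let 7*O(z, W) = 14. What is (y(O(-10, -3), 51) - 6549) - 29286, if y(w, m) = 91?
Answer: -35744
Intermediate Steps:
O(z, W) = 2 (O(z, W) = (⅐)*14 = 2)
(y(O(-10, -3), 51) - 6549) - 29286 = (91 - 6549) - 29286 = -6458 - 29286 = -35744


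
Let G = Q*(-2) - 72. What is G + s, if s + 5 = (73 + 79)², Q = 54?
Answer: 22919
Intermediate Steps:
G = -180 (G = 54*(-2) - 72 = -108 - 72 = -180)
s = 23099 (s = -5 + (73 + 79)² = -5 + 152² = -5 + 23104 = 23099)
G + s = -180 + 23099 = 22919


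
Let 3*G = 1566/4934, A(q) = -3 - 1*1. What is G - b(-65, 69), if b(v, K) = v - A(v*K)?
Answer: 150748/2467 ≈ 61.106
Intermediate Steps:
A(q) = -4 (A(q) = -3 - 1 = -4)
b(v, K) = 4 + v (b(v, K) = v - 1*(-4) = v + 4 = 4 + v)
G = 261/2467 (G = (1566/4934)/3 = (1566*(1/4934))/3 = (1/3)*(783/2467) = 261/2467 ≈ 0.10580)
G - b(-65, 69) = 261/2467 - (4 - 65) = 261/2467 - 1*(-61) = 261/2467 + 61 = 150748/2467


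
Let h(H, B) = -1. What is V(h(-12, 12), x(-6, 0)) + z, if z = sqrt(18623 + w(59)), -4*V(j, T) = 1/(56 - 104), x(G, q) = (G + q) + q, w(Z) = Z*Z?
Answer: 1/192 + 6*sqrt(614) ≈ 148.68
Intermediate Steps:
w(Z) = Z**2
x(G, q) = G + 2*q
V(j, T) = 1/192 (V(j, T) = -1/(4*(56 - 104)) = -1/4/(-48) = -1/4*(-1/48) = 1/192)
z = 6*sqrt(614) (z = sqrt(18623 + 59**2) = sqrt(18623 + 3481) = sqrt(22104) = 6*sqrt(614) ≈ 148.67)
V(h(-12, 12), x(-6, 0)) + z = 1/192 + 6*sqrt(614)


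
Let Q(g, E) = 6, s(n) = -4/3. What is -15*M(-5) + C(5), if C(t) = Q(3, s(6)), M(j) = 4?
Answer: -54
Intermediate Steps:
s(n) = -4/3 (s(n) = -4*1/3 = -4/3)
C(t) = 6
-15*M(-5) + C(5) = -15*4 + 6 = -60 + 6 = -54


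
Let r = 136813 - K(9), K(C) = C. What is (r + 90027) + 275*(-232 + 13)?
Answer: 166606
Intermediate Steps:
r = 136804 (r = 136813 - 1*9 = 136813 - 9 = 136804)
(r + 90027) + 275*(-232 + 13) = (136804 + 90027) + 275*(-232 + 13) = 226831 + 275*(-219) = 226831 - 60225 = 166606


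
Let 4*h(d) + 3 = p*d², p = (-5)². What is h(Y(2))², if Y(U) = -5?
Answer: 96721/4 ≈ 24180.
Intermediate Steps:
p = 25
h(d) = -¾ + 25*d²/4 (h(d) = -¾ + (25*d²)/4 = -¾ + 25*d²/4)
h(Y(2))² = (-¾ + (25/4)*(-5)²)² = (-¾ + (25/4)*25)² = (-¾ + 625/4)² = (311/2)² = 96721/4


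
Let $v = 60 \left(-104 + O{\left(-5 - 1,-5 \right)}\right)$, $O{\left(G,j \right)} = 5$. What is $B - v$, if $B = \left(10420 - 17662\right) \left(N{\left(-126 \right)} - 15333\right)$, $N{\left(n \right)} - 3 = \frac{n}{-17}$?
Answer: $110972124$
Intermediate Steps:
$N{\left(n \right)} = 3 - \frac{n}{17}$ ($N{\left(n \right)} = 3 + \frac{n}{-17} = 3 + n \left(- \frac{1}{17}\right) = 3 - \frac{n}{17}$)
$v = -5940$ ($v = 60 \left(-104 + 5\right) = 60 \left(-99\right) = -5940$)
$B = 110966184$ ($B = \left(10420 - 17662\right) \left(\left(3 - - \frac{126}{17}\right) - 15333\right) = - 7242 \left(\left(3 + \frac{126}{17}\right) - 15333\right) = - 7242 \left(\frac{177}{17} - 15333\right) = \left(-7242\right) \left(- \frac{260484}{17}\right) = 110966184$)
$B - v = 110966184 - -5940 = 110966184 + 5940 = 110972124$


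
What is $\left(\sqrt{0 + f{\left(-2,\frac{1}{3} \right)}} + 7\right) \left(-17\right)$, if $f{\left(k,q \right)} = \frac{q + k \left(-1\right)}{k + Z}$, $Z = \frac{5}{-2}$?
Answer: $-119 - \frac{17 i \sqrt{42}}{9} \approx -119.0 - 12.241 i$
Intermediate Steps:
$Z = - \frac{5}{2}$ ($Z = 5 \left(- \frac{1}{2}\right) = - \frac{5}{2} \approx -2.5$)
$f{\left(k,q \right)} = \frac{q - k}{- \frac{5}{2} + k}$ ($f{\left(k,q \right)} = \frac{q + k \left(-1\right)}{k - \frac{5}{2}} = \frac{q - k}{- \frac{5}{2} + k}$)
$\left(\sqrt{0 + f{\left(-2,\frac{1}{3} \right)}} + 7\right) \left(-17\right) = \left(\sqrt{0 + \frac{2 \left(\frac{1}{3} - -2\right)}{-5 + 2 \left(-2\right)}} + 7\right) \left(-17\right) = \left(\sqrt{0 + \frac{2 \left(\frac{1}{3} + 2\right)}{-5 - 4}} + 7\right) \left(-17\right) = \left(\sqrt{0 + 2 \frac{1}{-9} \cdot \frac{7}{3}} + 7\right) \left(-17\right) = \left(\sqrt{0 + 2 \left(- \frac{1}{9}\right) \frac{7}{3}} + 7\right) \left(-17\right) = \left(\sqrt{0 - \frac{14}{27}} + 7\right) \left(-17\right) = \left(\sqrt{- \frac{14}{27}} + 7\right) \left(-17\right) = \left(\frac{i \sqrt{42}}{9} + 7\right) \left(-17\right) = \left(7 + \frac{i \sqrt{42}}{9}\right) \left(-17\right) = -119 - \frac{17 i \sqrt{42}}{9}$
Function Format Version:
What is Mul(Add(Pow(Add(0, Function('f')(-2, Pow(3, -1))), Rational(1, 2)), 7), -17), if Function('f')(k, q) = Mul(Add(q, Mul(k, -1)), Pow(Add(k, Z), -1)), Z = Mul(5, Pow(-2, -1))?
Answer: Add(-119, Mul(Rational(-17, 9), I, Pow(42, Rational(1, 2)))) ≈ Add(-119.00, Mul(-12.241, I))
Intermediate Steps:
Z = Rational(-5, 2) (Z = Mul(5, Rational(-1, 2)) = Rational(-5, 2) ≈ -2.5000)
Function('f')(k, q) = Mul(Pow(Add(Rational(-5, 2), k), -1), Add(q, Mul(-1, k))) (Function('f')(k, q) = Mul(Add(q, Mul(k, -1)), Pow(Add(k, Rational(-5, 2)), -1)) = Mul(Add(q, Mul(-1, k)), Pow(Add(Rational(-5, 2), k), -1)) = Mul(Pow(Add(Rational(-5, 2), k), -1), Add(q, Mul(-1, k))))
Mul(Add(Pow(Add(0, Function('f')(-2, Pow(3, -1))), Rational(1, 2)), 7), -17) = Mul(Add(Pow(Add(0, Mul(2, Pow(Add(-5, Mul(2, -2)), -1), Add(Pow(3, -1), Mul(-1, -2)))), Rational(1, 2)), 7), -17) = Mul(Add(Pow(Add(0, Mul(2, Pow(Add(-5, -4), -1), Add(Rational(1, 3), 2))), Rational(1, 2)), 7), -17) = Mul(Add(Pow(Add(0, Mul(2, Pow(-9, -1), Rational(7, 3))), Rational(1, 2)), 7), -17) = Mul(Add(Pow(Add(0, Mul(2, Rational(-1, 9), Rational(7, 3))), Rational(1, 2)), 7), -17) = Mul(Add(Pow(Add(0, Rational(-14, 27)), Rational(1, 2)), 7), -17) = Mul(Add(Pow(Rational(-14, 27), Rational(1, 2)), 7), -17) = Mul(Add(Mul(Rational(1, 9), I, Pow(42, Rational(1, 2))), 7), -17) = Mul(Add(7, Mul(Rational(1, 9), I, Pow(42, Rational(1, 2)))), -17) = Add(-119, Mul(Rational(-17, 9), I, Pow(42, Rational(1, 2))))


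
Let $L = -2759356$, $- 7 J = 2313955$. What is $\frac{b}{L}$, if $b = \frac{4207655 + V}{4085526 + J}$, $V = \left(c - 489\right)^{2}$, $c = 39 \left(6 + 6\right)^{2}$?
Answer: $- \frac{7623446}{2590318541279} \approx -2.9431 \cdot 10^{-6}$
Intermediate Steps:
$J = -330565$ ($J = \left(- \frac{1}{7}\right) 2313955 = -330565$)
$c = 5616$ ($c = 39 \cdot 12^{2} = 39 \cdot 144 = 5616$)
$V = 26286129$ ($V = \left(5616 - 489\right)^{2} = 5127^{2} = 26286129$)
$b = \frac{30493784}{3754961}$ ($b = \frac{4207655 + 26286129}{4085526 - 330565} = \frac{30493784}{3754961} \approx 8.1209$)
$\frac{b}{L} = \frac{30493784}{3754961 \left(-2759356\right)} = \frac{30493784}{3754961} \left(- \frac{1}{2759356}\right) = - \frac{7623446}{2590318541279}$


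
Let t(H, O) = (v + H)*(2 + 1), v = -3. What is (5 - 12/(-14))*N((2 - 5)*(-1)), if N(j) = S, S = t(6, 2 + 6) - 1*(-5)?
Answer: 82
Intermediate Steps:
t(H, O) = -9 + 3*H (t(H, O) = (-3 + H)*(2 + 1) = (-3 + H)*3 = -9 + 3*H)
S = 14 (S = (-9 + 3*6) - 1*(-5) = (-9 + 18) + 5 = 9 + 5 = 14)
N(j) = 14
(5 - 12/(-14))*N((2 - 5)*(-1)) = (5 - 12/(-14))*14 = (5 - 12*(-1/14))*14 = (5 + 6/7)*14 = (41/7)*14 = 82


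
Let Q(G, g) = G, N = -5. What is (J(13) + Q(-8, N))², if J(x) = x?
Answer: 25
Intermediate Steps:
(J(13) + Q(-8, N))² = (13 - 8)² = 5² = 25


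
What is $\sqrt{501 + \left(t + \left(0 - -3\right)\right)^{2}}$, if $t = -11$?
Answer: $\sqrt{565} \approx 23.77$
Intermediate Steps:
$\sqrt{501 + \left(t + \left(0 - -3\right)\right)^{2}} = \sqrt{501 + \left(-11 + \left(0 - -3\right)\right)^{2}} = \sqrt{501 + \left(-11 + \left(0 + 3\right)\right)^{2}} = \sqrt{501 + \left(-11 + 3\right)^{2}} = \sqrt{501 + \left(-8\right)^{2}} = \sqrt{501 + 64} = \sqrt{565}$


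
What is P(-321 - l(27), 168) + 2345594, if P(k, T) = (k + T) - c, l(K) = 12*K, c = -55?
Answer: 2345172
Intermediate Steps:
P(k, T) = 55 + T + k (P(k, T) = (k + T) - 1*(-55) = (T + k) + 55 = 55 + T + k)
P(-321 - l(27), 168) + 2345594 = (55 + 168 + (-321 - 12*27)) + 2345594 = (55 + 168 + (-321 - 1*324)) + 2345594 = (55 + 168 + (-321 - 324)) + 2345594 = (55 + 168 - 645) + 2345594 = -422 + 2345594 = 2345172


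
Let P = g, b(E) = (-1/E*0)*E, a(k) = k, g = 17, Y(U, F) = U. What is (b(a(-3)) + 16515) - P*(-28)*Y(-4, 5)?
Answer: 14611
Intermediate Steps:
b(E) = 0 (b(E) = 0*E = 0)
P = 17
(b(a(-3)) + 16515) - P*(-28)*Y(-4, 5) = (0 + 16515) - 17*(-28)*(-4) = 16515 - (-476)*(-4) = 16515 - 1*1904 = 16515 - 1904 = 14611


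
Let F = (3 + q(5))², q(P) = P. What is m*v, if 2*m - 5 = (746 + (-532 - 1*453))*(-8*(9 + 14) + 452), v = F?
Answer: -2049504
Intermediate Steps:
F = 64 (F = (3 + 5)² = 8² = 64)
v = 64
m = -64047/2 (m = 5/2 + ((746 + (-532 - 1*453))*(-8*(9 + 14) + 452))/2 = 5/2 + ((746 + (-532 - 453))*(-8*23 + 452))/2 = 5/2 + ((746 - 985)*(-184 + 452))/2 = 5/2 + (-239*268)/2 = 5/2 + (½)*(-64052) = 5/2 - 32026 = -64047/2 ≈ -32024.)
m*v = -64047/2*64 = -2049504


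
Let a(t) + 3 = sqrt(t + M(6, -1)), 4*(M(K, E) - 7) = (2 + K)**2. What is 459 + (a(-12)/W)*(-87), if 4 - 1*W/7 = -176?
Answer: 64289/140 - 29*sqrt(11)/420 ≈ 458.98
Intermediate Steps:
W = 1260 (W = 28 - 7*(-176) = 28 + 1232 = 1260)
M(K, E) = 7 + (2 + K)**2/4
a(t) = -3 + sqrt(23 + t) (a(t) = -3 + sqrt(t + (7 + (2 + 6)**2/4)) = -3 + sqrt(t + (7 + (1/4)*8**2)) = -3 + sqrt(t + (7 + (1/4)*64)) = -3 + sqrt(t + (7 + 16)) = -3 + sqrt(t + 23) = -3 + sqrt(23 + t))
459 + (a(-12)/W)*(-87) = 459 + ((-3 + sqrt(23 - 12))/1260)*(-87) = 459 + ((-3 + sqrt(11))*(1/1260))*(-87) = 459 + (-1/420 + sqrt(11)/1260)*(-87) = 459 + (29/140 - 29*sqrt(11)/420) = 64289/140 - 29*sqrt(11)/420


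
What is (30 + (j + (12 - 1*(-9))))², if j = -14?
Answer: 1369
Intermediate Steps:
(30 + (j + (12 - 1*(-9))))² = (30 + (-14 + (12 - 1*(-9))))² = (30 + (-14 + (12 + 9)))² = (30 + (-14 + 21))² = (30 + 7)² = 37² = 1369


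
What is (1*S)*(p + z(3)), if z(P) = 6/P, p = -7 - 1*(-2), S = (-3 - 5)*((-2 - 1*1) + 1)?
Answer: -48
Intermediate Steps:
S = 16 (S = -8*((-2 - 1) + 1) = -8*(-3 + 1) = -8*(-2) = 16)
p = -5 (p = -7 + 2 = -5)
(1*S)*(p + z(3)) = (1*16)*(-5 + 6/3) = 16*(-5 + 6*(⅓)) = 16*(-5 + 2) = 16*(-3) = -48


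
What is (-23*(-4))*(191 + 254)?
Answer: 40940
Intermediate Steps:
(-23*(-4))*(191 + 254) = 92*445 = 40940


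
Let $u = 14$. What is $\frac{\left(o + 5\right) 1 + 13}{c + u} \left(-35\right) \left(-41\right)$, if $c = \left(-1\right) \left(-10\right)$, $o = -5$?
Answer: $\frac{18655}{24} \approx 777.29$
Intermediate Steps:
$c = 10$
$\frac{\left(o + 5\right) 1 + 13}{c + u} \left(-35\right) \left(-41\right) = \frac{\left(-5 + 5\right) 1 + 13}{10 + 14} \left(-35\right) \left(-41\right) = \frac{0 \cdot 1 + 13}{24} \left(-35\right) \left(-41\right) = \left(0 + 13\right) \frac{1}{24} \left(-35\right) \left(-41\right) = 13 \cdot \frac{1}{24} \left(-35\right) \left(-41\right) = \frac{13}{24} \left(-35\right) \left(-41\right) = \left(- \frac{455}{24}\right) \left(-41\right) = \frac{18655}{24}$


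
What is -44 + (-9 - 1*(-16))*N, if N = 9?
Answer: 19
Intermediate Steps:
-44 + (-9 - 1*(-16))*N = -44 + (-9 - 1*(-16))*9 = -44 + (-9 + 16)*9 = -44 + 7*9 = -44 + 63 = 19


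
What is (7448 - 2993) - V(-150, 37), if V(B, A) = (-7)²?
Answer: 4406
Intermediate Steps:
V(B, A) = 49
(7448 - 2993) - V(-150, 37) = (7448 - 2993) - 1*49 = 4455 - 49 = 4406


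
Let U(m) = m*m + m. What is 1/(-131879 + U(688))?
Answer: 1/342153 ≈ 2.9227e-6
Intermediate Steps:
U(m) = m + m² (U(m) = m² + m = m + m²)
1/(-131879 + U(688)) = 1/(-131879 + 688*(1 + 688)) = 1/(-131879 + 688*689) = 1/(-131879 + 474032) = 1/342153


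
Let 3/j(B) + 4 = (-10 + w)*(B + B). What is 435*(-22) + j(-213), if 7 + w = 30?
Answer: -53036943/5542 ≈ -9570.0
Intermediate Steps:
w = 23 (w = -7 + 30 = 23)
j(B) = 3/(-4 + 26*B) (j(B) = 3/(-4 + (-10 + 23)*(B + B)) = 3/(-4 + 13*(2*B)) = 3/(-4 + 26*B))
435*(-22) + j(-213) = 435*(-22) + 3/(2*(-2 + 13*(-213))) = -9570 + 3/(2*(-2 - 2769)) = -9570 + (3/2)/(-2771) = -9570 + (3/2)*(-1/2771) = -9570 - 3/5542 = -53036943/5542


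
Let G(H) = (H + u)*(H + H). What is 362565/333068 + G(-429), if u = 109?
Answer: 91447512645/333068 ≈ 2.7456e+5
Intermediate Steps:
G(H) = 2*H*(109 + H) (G(H) = (H + 109)*(H + H) = (109 + H)*(2*H) = 2*H*(109 + H))
362565/333068 + G(-429) = 362565/333068 + 2*(-429)*(109 - 429) = 362565*(1/333068) + 2*(-429)*(-320) = 362565/333068 + 274560 = 91447512645/333068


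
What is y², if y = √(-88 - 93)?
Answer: -181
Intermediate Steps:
y = I*√181 (y = √(-181) = I*√181 ≈ 13.454*I)
y² = (I*√181)² = -181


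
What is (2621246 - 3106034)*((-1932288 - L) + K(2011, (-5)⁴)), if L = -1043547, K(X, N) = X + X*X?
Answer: -1530665268108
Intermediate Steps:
K(X, N) = X + X²
(2621246 - 3106034)*((-1932288 - L) + K(2011, (-5)⁴)) = (2621246 - 3106034)*((-1932288 - 1*(-1043547)) + 2011*(1 + 2011)) = -484788*((-1932288 + 1043547) + 2011*2012) = -484788*(-888741 + 4046132) = -484788*3157391 = -1530665268108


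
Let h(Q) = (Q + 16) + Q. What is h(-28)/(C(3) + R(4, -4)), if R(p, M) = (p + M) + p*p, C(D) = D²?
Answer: -8/5 ≈ -1.6000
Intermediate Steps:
R(p, M) = M + p + p² (R(p, M) = (M + p) + p² = M + p + p²)
h(Q) = 16 + 2*Q (h(Q) = (16 + Q) + Q = 16 + 2*Q)
h(-28)/(C(3) + R(4, -4)) = (16 + 2*(-28))/(3² + (-4 + 4 + 4²)) = (16 - 56)/(9 + (-4 + 4 + 16)) = -40/(9 + 16) = -40/25 = (1/25)*(-40) = -8/5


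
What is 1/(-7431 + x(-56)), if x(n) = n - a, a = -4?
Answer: -1/7483 ≈ -0.00013364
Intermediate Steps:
x(n) = 4 + n (x(n) = n - 1*(-4) = n + 4 = 4 + n)
1/(-7431 + x(-56)) = 1/(-7431 + (4 - 56)) = 1/(-7431 - 52) = 1/(-7483) = -1/7483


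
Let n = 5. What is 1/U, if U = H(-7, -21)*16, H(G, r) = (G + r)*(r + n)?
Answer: 1/7168 ≈ 0.00013951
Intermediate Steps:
H(G, r) = (5 + r)*(G + r) (H(G, r) = (G + r)*(r + 5) = (G + r)*(5 + r) = (5 + r)*(G + r))
U = 7168 (U = ((-21)² + 5*(-7) + 5*(-21) - 7*(-21))*16 = (441 - 35 - 105 + 147)*16 = 448*16 = 7168)
1/U = 1/7168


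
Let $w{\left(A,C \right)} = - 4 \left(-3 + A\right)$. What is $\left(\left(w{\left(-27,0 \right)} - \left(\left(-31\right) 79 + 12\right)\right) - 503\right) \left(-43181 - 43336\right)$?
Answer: $-177705918$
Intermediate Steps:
$w{\left(A,C \right)} = 12 - 4 A$
$\left(\left(w{\left(-27,0 \right)} - \left(\left(-31\right) 79 + 12\right)\right) - 503\right) \left(-43181 - 43336\right) = \left(\left(\left(12 - -108\right) - \left(\left(-31\right) 79 + 12\right)\right) - 503\right) \left(-43181 - 43336\right) = \left(\left(\left(12 + 108\right) - \left(-2449 + 12\right)\right) - 503\right) \left(-86517\right) = \left(\left(120 - -2437\right) - 503\right) \left(-86517\right) = \left(\left(120 + 2437\right) - 503\right) \left(-86517\right) = \left(2557 - 503\right) \left(-86517\right) = 2054 \left(-86517\right) = -177705918$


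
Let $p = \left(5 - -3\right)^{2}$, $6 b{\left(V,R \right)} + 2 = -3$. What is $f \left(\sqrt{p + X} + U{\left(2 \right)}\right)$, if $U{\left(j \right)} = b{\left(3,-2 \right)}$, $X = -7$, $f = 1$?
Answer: $- \frac{5}{6} + \sqrt{57} \approx 6.7165$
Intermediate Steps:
$b{\left(V,R \right)} = - \frac{5}{6}$ ($b{\left(V,R \right)} = - \frac{1}{3} + \frac{1}{6} \left(-3\right) = - \frac{1}{3} - \frac{1}{2} = - \frac{5}{6}$)
$U{\left(j \right)} = - \frac{5}{6}$
$p = 64$ ($p = \left(5 + 3\right)^{2} = 8^{2} = 64$)
$f \left(\sqrt{p + X} + U{\left(2 \right)}\right) = 1 \left(\sqrt{64 - 7} - \frac{5}{6}\right) = 1 \left(\sqrt{57} - \frac{5}{6}\right) = 1 \left(- \frac{5}{6} + \sqrt{57}\right) = - \frac{5}{6} + \sqrt{57}$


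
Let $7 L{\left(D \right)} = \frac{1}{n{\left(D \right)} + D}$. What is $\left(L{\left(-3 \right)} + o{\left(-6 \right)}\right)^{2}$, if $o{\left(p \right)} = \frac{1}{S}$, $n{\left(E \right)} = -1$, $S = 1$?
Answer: $\frac{729}{784} \approx 0.92985$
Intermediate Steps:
$L{\left(D \right)} = \frac{1}{7 \left(-1 + D\right)}$
$o{\left(p \right)} = 1$ ($o{\left(p \right)} = 1^{-1} = 1$)
$\left(L{\left(-3 \right)} + o{\left(-6 \right)}\right)^{2} = \left(\frac{1}{7 \left(-1 - 3\right)} + 1\right)^{2} = \left(\frac{1}{7 \left(-4\right)} + 1\right)^{2} = \left(\frac{1}{7} \left(- \frac{1}{4}\right) + 1\right)^{2} = \left(- \frac{1}{28} + 1\right)^{2} = \left(\frac{27}{28}\right)^{2} = \frac{729}{784}$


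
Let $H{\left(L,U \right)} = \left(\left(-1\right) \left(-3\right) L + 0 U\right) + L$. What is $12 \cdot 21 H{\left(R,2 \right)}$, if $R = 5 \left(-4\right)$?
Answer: $-20160$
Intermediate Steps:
$R = -20$
$H{\left(L,U \right)} = 4 L$ ($H{\left(L,U \right)} = \left(3 L + 0\right) + L = 3 L + L = 4 L$)
$12 \cdot 21 H{\left(R,2 \right)} = 12 \cdot 21 \cdot 4 \left(-20\right) = 252 \left(-80\right) = -20160$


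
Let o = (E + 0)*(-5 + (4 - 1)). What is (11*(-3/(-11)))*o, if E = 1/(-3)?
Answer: 2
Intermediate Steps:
E = -1/3 (E = 1*(-1/3) = -1/3 ≈ -0.33333)
o = 2/3 (o = (-1/3 + 0)*(-5 + (4 - 1)) = -(-5 + 3)/3 = -1/3*(-2) = 2/3 ≈ 0.66667)
(11*(-3/(-11)))*o = (11*(-3/(-11)))*(2/3) = (11*(-3*(-1/11)))*(2/3) = (11*(3/11))*(2/3) = 3*(2/3) = 2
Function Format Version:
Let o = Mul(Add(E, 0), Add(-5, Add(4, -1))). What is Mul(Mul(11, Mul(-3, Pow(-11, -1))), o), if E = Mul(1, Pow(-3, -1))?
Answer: 2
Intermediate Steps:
E = Rational(-1, 3) (E = Mul(1, Rational(-1, 3)) = Rational(-1, 3) ≈ -0.33333)
o = Rational(2, 3) (o = Mul(Add(Rational(-1, 3), 0), Add(-5, Add(4, -1))) = Mul(Rational(-1, 3), Add(-5, 3)) = Mul(Rational(-1, 3), -2) = Rational(2, 3) ≈ 0.66667)
Mul(Mul(11, Mul(-3, Pow(-11, -1))), o) = Mul(Mul(11, Mul(-3, Pow(-11, -1))), Rational(2, 3)) = Mul(Mul(11, Mul(-3, Rational(-1, 11))), Rational(2, 3)) = Mul(Mul(11, Rational(3, 11)), Rational(2, 3)) = Mul(3, Rational(2, 3)) = 2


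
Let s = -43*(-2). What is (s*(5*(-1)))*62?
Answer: -26660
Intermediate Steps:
s = 86
(s*(5*(-1)))*62 = (86*(5*(-1)))*62 = (86*(-5))*62 = -430*62 = -26660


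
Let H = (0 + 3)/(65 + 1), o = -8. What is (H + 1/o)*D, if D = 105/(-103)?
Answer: 735/9064 ≈ 0.081090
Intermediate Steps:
D = -105/103 (D = 105*(-1/103) = -105/103 ≈ -1.0194)
H = 1/22 (H = 3/66 = 3*(1/66) = 1/22 ≈ 0.045455)
(H + 1/o)*D = (1/22 + 1/(-8))*(-105/103) = (1/22 - ⅛)*(-105/103) = -7/88*(-105/103) = 735/9064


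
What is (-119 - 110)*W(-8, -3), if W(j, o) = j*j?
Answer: -14656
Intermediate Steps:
W(j, o) = j²
(-119 - 110)*W(-8, -3) = (-119 - 110)*(-8)² = -229*64 = -14656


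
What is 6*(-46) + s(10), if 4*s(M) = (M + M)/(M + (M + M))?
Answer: -1655/6 ≈ -275.83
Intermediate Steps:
s(M) = ⅙ (s(M) = ((M + M)/(M + (M + M)))/4 = ((2*M)/(M + 2*M))/4 = ((2*M)/((3*M)))/4 = ((2*M)*(1/(3*M)))/4 = (¼)*(⅔) = ⅙)
6*(-46) + s(10) = 6*(-46) + ⅙ = -276 + ⅙ = -1655/6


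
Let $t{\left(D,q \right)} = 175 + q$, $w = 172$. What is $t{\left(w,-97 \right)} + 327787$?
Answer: $327865$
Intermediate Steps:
$t{\left(w,-97 \right)} + 327787 = \left(175 - 97\right) + 327787 = 78 + 327787 = 327865$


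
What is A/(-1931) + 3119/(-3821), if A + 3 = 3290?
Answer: -18582416/7378351 ≈ -2.5185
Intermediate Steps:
A = 3287 (A = -3 + 3290 = 3287)
A/(-1931) + 3119/(-3821) = 3287/(-1931) + 3119/(-3821) = 3287*(-1/1931) + 3119*(-1/3821) = -3287/1931 - 3119/3821 = -18582416/7378351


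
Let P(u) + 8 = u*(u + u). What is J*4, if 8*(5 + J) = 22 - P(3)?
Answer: -14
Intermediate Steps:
P(u) = -8 + 2*u**2 (P(u) = -8 + u*(u + u) = -8 + u*(2*u) = -8 + 2*u**2)
J = -7/2 (J = -5 + (22 - (-8 + 2*3**2))/8 = -5 + (22 - (-8 + 2*9))/8 = -5 + (22 - (-8 + 18))/8 = -5 + (22 - 1*10)/8 = -5 + (22 - 10)/8 = -5 + (1/8)*12 = -5 + 3/2 = -7/2 ≈ -3.5000)
J*4 = -7/2*4 = -14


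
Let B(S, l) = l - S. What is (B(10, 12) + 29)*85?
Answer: 2635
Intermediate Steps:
(B(10, 12) + 29)*85 = ((12 - 1*10) + 29)*85 = ((12 - 10) + 29)*85 = (2 + 29)*85 = 31*85 = 2635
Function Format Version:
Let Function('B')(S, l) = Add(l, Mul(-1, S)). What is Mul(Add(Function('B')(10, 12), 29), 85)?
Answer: 2635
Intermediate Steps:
Mul(Add(Function('B')(10, 12), 29), 85) = Mul(Add(Add(12, Mul(-1, 10)), 29), 85) = Mul(Add(Add(12, -10), 29), 85) = Mul(Add(2, 29), 85) = Mul(31, 85) = 2635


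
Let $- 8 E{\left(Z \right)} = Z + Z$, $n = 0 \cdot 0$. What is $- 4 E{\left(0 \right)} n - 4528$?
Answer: $-4528$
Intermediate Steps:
$n = 0$
$E{\left(Z \right)} = - \frac{Z}{4}$ ($E{\left(Z \right)} = - \frac{Z + Z}{8} = - \frac{2 Z}{8} = - \frac{Z}{4}$)
$- 4 E{\left(0 \right)} n - 4528 = - 4 \left(\left(- \frac{1}{4}\right) 0\right) 0 - 4528 = \left(-4\right) 0 \cdot 0 - 4528 = 0 \cdot 0 - 4528 = 0 - 4528 = -4528$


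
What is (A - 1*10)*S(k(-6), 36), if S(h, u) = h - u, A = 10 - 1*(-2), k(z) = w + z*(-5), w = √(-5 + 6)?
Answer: -10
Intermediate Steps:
w = 1 (w = √1 = 1)
k(z) = 1 - 5*z (k(z) = 1 + z*(-5) = 1 - 5*z)
A = 12 (A = 10 + 2 = 12)
(A - 1*10)*S(k(-6), 36) = (12 - 1*10)*((1 - 5*(-6)) - 1*36) = (12 - 10)*((1 + 30) - 36) = 2*(31 - 36) = 2*(-5) = -10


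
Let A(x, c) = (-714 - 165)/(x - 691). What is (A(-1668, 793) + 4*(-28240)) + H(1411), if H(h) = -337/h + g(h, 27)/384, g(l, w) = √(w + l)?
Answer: -375992449754/3328549 + √1438/384 ≈ -1.1296e+5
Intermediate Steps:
g(l, w) = √(l + w)
H(h) = -337/h + √(27 + h)/384 (H(h) = -337/h + √(h + 27)/384 = -337/h + √(27 + h)*(1/384) = -337/h + √(27 + h)/384)
A(x, c) = -879/(-691 + x)
(A(-1668, 793) + 4*(-28240)) + H(1411) = (-879/(-691 - 1668) + 4*(-28240)) + (-337/1411 + √(27 + 1411)/384) = (-879/(-2359) - 112960) + (-337*1/1411 + √1438/384) = (-879*(-1/2359) - 112960) + (-337/1411 + √1438/384) = (879/2359 - 112960) + (-337/1411 + √1438/384) = -266471761/2359 + (-337/1411 + √1438/384) = -375992449754/3328549 + √1438/384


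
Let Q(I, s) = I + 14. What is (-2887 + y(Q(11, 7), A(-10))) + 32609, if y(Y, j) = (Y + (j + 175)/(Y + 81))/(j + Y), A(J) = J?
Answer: 9452159/318 ≈ 29724.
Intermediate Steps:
Q(I, s) = 14 + I
y(Y, j) = (Y + (175 + j)/(81 + Y))/(Y + j)
(-2887 + y(Q(11, 7), A(-10))) + 32609 = (-2887 + (175 - 10 + (14 + 11)² + 81*(14 + 11))/((14 + 11)² + 81*(14 + 11) + 81*(-10) + (14 + 11)*(-10))) + 32609 = (-2887 + (175 - 10 + 25² + 81*25)/(25² + 81*25 - 810 + 25*(-10))) + 32609 = (-2887 + (175 - 10 + 625 + 2025)/(625 + 2025 - 810 - 250)) + 32609 = (-2887 + 2815/1590) + 32609 = (-2887 + (1/1590)*2815) + 32609 = (-2887 + 563/318) + 32609 = -917503/318 + 32609 = 9452159/318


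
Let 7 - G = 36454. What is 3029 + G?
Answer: -33418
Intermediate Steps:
G = -36447 (G = 7 - 1*36454 = 7 - 36454 = -36447)
3029 + G = 3029 - 36447 = -33418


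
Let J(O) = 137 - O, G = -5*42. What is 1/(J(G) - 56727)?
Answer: -1/56380 ≈ -1.7737e-5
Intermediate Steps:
G = -210
1/(J(G) - 56727) = 1/((137 - 1*(-210)) - 56727) = 1/((137 + 210) - 56727) = 1/(347 - 56727) = 1/(-56380) = -1/56380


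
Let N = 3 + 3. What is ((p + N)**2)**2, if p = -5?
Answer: 1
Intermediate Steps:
N = 6
((p + N)**2)**2 = ((-5 + 6)**2)**2 = (1**2)**2 = 1**2 = 1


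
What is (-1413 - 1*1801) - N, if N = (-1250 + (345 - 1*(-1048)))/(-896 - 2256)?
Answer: -10130385/3152 ≈ -3214.0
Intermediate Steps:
N = -143/3152 (N = (-1250 + (345 + 1048))/(-3152) = (-1250 + 1393)*(-1/3152) = 143*(-1/3152) = -143/3152 ≈ -0.045368)
(-1413 - 1*1801) - N = (-1413 - 1*1801) - 1*(-143/3152) = (-1413 - 1801) + 143/3152 = -3214 + 143/3152 = -10130385/3152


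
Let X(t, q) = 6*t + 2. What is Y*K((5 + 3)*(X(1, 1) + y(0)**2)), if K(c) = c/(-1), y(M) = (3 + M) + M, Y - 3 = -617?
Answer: 83504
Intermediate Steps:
Y = -614 (Y = 3 - 617 = -614)
X(t, q) = 2 + 6*t
y(M) = 3 + 2*M
K(c) = -c (K(c) = c*(-1) = -c)
Y*K((5 + 3)*(X(1, 1) + y(0)**2)) = -(-614)*(5 + 3)*((2 + 6*1) + (3 + 2*0)**2) = -(-614)*8*((2 + 6) + (3 + 0)**2) = -(-614)*8*(8 + 3**2) = -(-614)*8*(8 + 9) = -(-614)*8*17 = -(-614)*136 = -614*(-136) = 83504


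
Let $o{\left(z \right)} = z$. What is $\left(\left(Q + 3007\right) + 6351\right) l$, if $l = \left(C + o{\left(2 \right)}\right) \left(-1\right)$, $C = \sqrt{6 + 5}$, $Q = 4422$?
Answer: $-27560 - 13780 \sqrt{11} \approx -73263.0$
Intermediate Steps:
$C = \sqrt{11} \approx 3.3166$
$l = -2 - \sqrt{11}$ ($l = \left(\sqrt{11} + 2\right) \left(-1\right) = \left(2 + \sqrt{11}\right) \left(-1\right) = -2 - \sqrt{11} \approx -5.3166$)
$\left(\left(Q + 3007\right) + 6351\right) l = \left(\left(4422 + 3007\right) + 6351\right) \left(-2 - \sqrt{11}\right) = \left(7429 + 6351\right) \left(-2 - \sqrt{11}\right) = 13780 \left(-2 - \sqrt{11}\right) = -27560 - 13780 \sqrt{11}$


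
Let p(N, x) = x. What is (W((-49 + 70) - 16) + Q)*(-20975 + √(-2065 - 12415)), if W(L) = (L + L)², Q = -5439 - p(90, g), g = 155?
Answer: 115236650 - 21976*I*√905 ≈ 1.1524e+8 - 6.6111e+5*I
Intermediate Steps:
Q = -5594 (Q = -5439 - 1*155 = -5439 - 155 = -5594)
W(L) = 4*L² (W(L) = (2*L)² = 4*L²)
(W((-49 + 70) - 16) + Q)*(-20975 + √(-2065 - 12415)) = (4*((-49 + 70) - 16)² - 5594)*(-20975 + √(-2065 - 12415)) = (4*(21 - 16)² - 5594)*(-20975 + √(-14480)) = (4*5² - 5594)*(-20975 + 4*I*√905) = (4*25 - 5594)*(-20975 + 4*I*√905) = (100 - 5594)*(-20975 + 4*I*√905) = -5494*(-20975 + 4*I*√905) = 115236650 - 21976*I*√905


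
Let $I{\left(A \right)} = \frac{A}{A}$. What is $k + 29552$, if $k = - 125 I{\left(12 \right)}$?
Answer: $29427$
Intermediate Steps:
$I{\left(A \right)} = 1$
$k = -125$ ($k = \left(-125\right) 1 = -125$)
$k + 29552 = -125 + 29552 = 29427$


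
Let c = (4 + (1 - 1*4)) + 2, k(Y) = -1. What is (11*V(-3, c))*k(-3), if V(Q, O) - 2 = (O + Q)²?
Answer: -22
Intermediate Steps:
c = 3 (c = (4 + (1 - 4)) + 2 = (4 - 3) + 2 = 1 + 2 = 3)
V(Q, O) = 2 + (O + Q)²
(11*V(-3, c))*k(-3) = (11*(2 + (3 - 3)²))*(-1) = (11*(2 + 0²))*(-1) = (11*(2 + 0))*(-1) = (11*2)*(-1) = 22*(-1) = -22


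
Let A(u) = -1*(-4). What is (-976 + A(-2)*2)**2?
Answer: 937024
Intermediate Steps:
A(u) = 4
(-976 + A(-2)*2)**2 = (-976 + 4*2)**2 = (-976 + 8)**2 = (-968)**2 = 937024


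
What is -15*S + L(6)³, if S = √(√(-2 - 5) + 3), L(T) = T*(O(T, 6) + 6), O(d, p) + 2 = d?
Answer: 216000 - 15*√(3 + I*√7) ≈ 2.1597e+5 - 10.607*I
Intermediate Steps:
O(d, p) = -2 + d
L(T) = T*(4 + T) (L(T) = T*((-2 + T) + 6) = T*(4 + T))
S = √(3 + I*√7) (S = √(√(-7) + 3) = √(I*√7 + 3) = √(3 + I*√7) ≈ 1.8708 + 0.70711*I)
-15*S + L(6)³ = -15*√(3 + I*√7) + (6*(4 + 6))³ = -15*√(3 + I*√7) + (6*10)³ = -15*√(3 + I*√7) + 60³ = -15*√(3 + I*√7) + 216000 = 216000 - 15*√(3 + I*√7)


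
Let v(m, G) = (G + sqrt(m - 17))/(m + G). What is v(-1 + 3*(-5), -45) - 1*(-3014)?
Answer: 183899/61 - I*sqrt(33)/61 ≈ 3014.7 - 0.094173*I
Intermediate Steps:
v(m, G) = (G + sqrt(-17 + m))/(G + m)
v(-1 + 3*(-5), -45) - 1*(-3014) = (-45 + sqrt(-17 + (-1 + 3*(-5))))/(-45 + (-1 + 3*(-5))) - 1*(-3014) = (-45 + sqrt(-17 + (-1 - 15)))/(-45 + (-1 - 15)) + 3014 = (-45 + sqrt(-17 - 16))/(-45 - 16) + 3014 = (-45 + sqrt(-33))/(-61) + 3014 = -(-45 + I*sqrt(33))/61 + 3014 = (45/61 - I*sqrt(33)/61) + 3014 = 183899/61 - I*sqrt(33)/61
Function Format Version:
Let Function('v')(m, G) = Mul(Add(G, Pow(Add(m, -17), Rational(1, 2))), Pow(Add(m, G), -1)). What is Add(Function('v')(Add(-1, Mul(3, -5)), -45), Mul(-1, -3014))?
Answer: Add(Rational(183899, 61), Mul(Rational(-1, 61), I, Pow(33, Rational(1, 2)))) ≈ Add(3014.7, Mul(-0.094173, I))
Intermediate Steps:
Function('v')(m, G) = Mul(Pow(Add(G, m), -1), Add(G, Pow(Add(-17, m), Rational(1, 2)))) (Function('v')(m, G) = Mul(Add(G, Pow(Add(-17, m), Rational(1, 2))), Pow(Add(G, m), -1)) = Mul(Pow(Add(G, m), -1), Add(G, Pow(Add(-17, m), Rational(1, 2)))))
Add(Function('v')(Add(-1, Mul(3, -5)), -45), Mul(-1, -3014)) = Add(Mul(Pow(Add(-45, Add(-1, Mul(3, -5))), -1), Add(-45, Pow(Add(-17, Add(-1, Mul(3, -5))), Rational(1, 2)))), Mul(-1, -3014)) = Add(Mul(Pow(Add(-45, Add(-1, -15)), -1), Add(-45, Pow(Add(-17, Add(-1, -15)), Rational(1, 2)))), 3014) = Add(Mul(Pow(Add(-45, -16), -1), Add(-45, Pow(Add(-17, -16), Rational(1, 2)))), 3014) = Add(Mul(Pow(-61, -1), Add(-45, Pow(-33, Rational(1, 2)))), 3014) = Add(Mul(Rational(-1, 61), Add(-45, Mul(I, Pow(33, Rational(1, 2))))), 3014) = Add(Add(Rational(45, 61), Mul(Rational(-1, 61), I, Pow(33, Rational(1, 2)))), 3014) = Add(Rational(183899, 61), Mul(Rational(-1, 61), I, Pow(33, Rational(1, 2))))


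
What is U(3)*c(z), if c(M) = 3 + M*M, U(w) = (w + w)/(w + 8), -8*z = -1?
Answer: 579/352 ≈ 1.6449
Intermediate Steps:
z = ⅛ (z = -⅛*(-1) = ⅛ ≈ 0.12500)
U(w) = 2*w/(8 + w) (U(w) = (2*w)/(8 + w) = 2*w/(8 + w))
c(M) = 3 + M²
U(3)*c(z) = (2*3/(8 + 3))*(3 + (⅛)²) = (2*3/11)*(3 + 1/64) = (2*3*(1/11))*(193/64) = (6/11)*(193/64) = 579/352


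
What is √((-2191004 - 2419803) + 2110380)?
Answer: I*√2500427 ≈ 1581.3*I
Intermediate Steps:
√((-2191004 - 2419803) + 2110380) = √(-4610807 + 2110380) = √(-2500427) = I*√2500427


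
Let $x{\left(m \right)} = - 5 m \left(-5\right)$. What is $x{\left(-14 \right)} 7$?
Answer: $-2450$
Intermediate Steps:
$x{\left(m \right)} = 25 m$ ($x{\left(m \right)} = - 5 \left(- 5 m\right) = 25 m$)
$x{\left(-14 \right)} 7 = 25 \left(-14\right) 7 = \left(-350\right) 7 = -2450$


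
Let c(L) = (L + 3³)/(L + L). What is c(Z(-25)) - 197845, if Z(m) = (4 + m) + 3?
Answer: -791381/4 ≈ -1.9785e+5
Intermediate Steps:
Z(m) = 7 + m
c(L) = (27 + L)/(2*L) (c(L) = (L + 27)/((2*L)) = (27 + L)*(1/(2*L)) = (27 + L)/(2*L))
c(Z(-25)) - 197845 = (27 + (7 - 25))/(2*(7 - 25)) - 197845 = (½)*(27 - 18)/(-18) - 197845 = (½)*(-1/18)*9 - 197845 = -¼ - 197845 = -791381/4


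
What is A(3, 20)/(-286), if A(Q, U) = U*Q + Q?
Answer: -63/286 ≈ -0.22028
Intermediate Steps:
A(Q, U) = Q + Q*U (A(Q, U) = Q*U + Q = Q + Q*U)
A(3, 20)/(-286) = (3*(1 + 20))/(-286) = (3*21)*(-1/286) = 63*(-1/286) = -63/286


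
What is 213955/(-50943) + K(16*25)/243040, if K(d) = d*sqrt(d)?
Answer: -322450495/77382417 ≈ -4.1670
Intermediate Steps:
K(d) = d**(3/2)
213955/(-50943) + K(16*25)/243040 = 213955/(-50943) + (16*25)**(3/2)/243040 = 213955*(-1/50943) + 400**(3/2)*(1/243040) = -213955/50943 + 8000*(1/243040) = -213955/50943 + 50/1519 = -322450495/77382417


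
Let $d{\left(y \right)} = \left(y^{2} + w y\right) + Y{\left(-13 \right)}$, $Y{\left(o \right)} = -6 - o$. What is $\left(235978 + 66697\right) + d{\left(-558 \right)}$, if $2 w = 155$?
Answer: $570801$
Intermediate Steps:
$w = \frac{155}{2}$ ($w = \frac{1}{2} \cdot 155 = \frac{155}{2} \approx 77.5$)
$d{\left(y \right)} = 7 + y^{2} + \frac{155 y}{2}$ ($d{\left(y \right)} = \left(y^{2} + \frac{155 y}{2}\right) - -7 = \left(y^{2} + \frac{155 y}{2}\right) + \left(-6 + 13\right) = \left(y^{2} + \frac{155 y}{2}\right) + 7 = 7 + y^{2} + \frac{155 y}{2}$)
$\left(235978 + 66697\right) + d{\left(-558 \right)} = \left(235978 + 66697\right) + \left(7 + \left(-558\right)^{2} + \frac{155}{2} \left(-558\right)\right) = 302675 + \left(7 + 311364 - 43245\right) = 302675 + 268126 = 570801$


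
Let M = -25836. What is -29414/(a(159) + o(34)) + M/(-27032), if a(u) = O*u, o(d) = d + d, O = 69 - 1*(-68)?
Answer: -57644203/147669058 ≈ -0.39036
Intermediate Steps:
O = 137 (O = 69 + 68 = 137)
o(d) = 2*d
a(u) = 137*u
-29414/(a(159) + o(34)) + M/(-27032) = -29414/(137*159 + 2*34) - 25836/(-27032) = -29414/(21783 + 68) - 25836*(-1/27032) = -29414/21851 + 6459/6758 = -57644203/147669058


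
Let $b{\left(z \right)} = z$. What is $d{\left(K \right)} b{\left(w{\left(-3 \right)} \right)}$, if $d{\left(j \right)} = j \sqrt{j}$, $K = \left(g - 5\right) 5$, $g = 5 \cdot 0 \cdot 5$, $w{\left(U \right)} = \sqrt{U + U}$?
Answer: $125 \sqrt{6} \approx 306.19$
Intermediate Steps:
$w{\left(U \right)} = \sqrt{2} \sqrt{U}$ ($w{\left(U \right)} = \sqrt{2 U} = \sqrt{2} \sqrt{U}$)
$g = 0$ ($g = 0 \cdot 5 = 0$)
$K = -25$ ($K = \left(0 - 5\right) 5 = \left(-5\right) 5 = -25$)
$d{\left(j \right)} = j^{\frac{3}{2}}$
$d{\left(K \right)} b{\left(w{\left(-3 \right)} \right)} = \left(-25\right)^{\frac{3}{2}} \sqrt{2} \sqrt{-3} = - 125 i \sqrt{2} i \sqrt{3} = - 125 i i \sqrt{6} = 125 \sqrt{6}$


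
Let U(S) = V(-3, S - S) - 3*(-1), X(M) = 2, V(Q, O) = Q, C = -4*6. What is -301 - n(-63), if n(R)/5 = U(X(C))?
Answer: -301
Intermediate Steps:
C = -24
U(S) = 0 (U(S) = -3 - 3*(-1) = -3 + 3 = 0)
n(R) = 0 (n(R) = 5*0 = 0)
-301 - n(-63) = -301 - 1*0 = -301 + 0 = -301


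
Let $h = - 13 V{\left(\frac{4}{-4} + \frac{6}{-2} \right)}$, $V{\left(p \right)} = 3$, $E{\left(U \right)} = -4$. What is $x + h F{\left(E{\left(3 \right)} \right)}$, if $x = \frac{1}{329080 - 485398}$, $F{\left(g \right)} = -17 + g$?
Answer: $\frac{128024441}{156318} \approx 819.0$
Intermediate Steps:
$h = -39$ ($h = \left(-13\right) 3 = -39$)
$x = - \frac{1}{156318}$ ($x = \frac{1}{-156318} = - \frac{1}{156318} \approx -6.3972 \cdot 10^{-6}$)
$x + h F{\left(E{\left(3 \right)} \right)} = - \frac{1}{156318} - 39 \left(-17 - 4\right) = - \frac{1}{156318} - -819 = - \frac{1}{156318} + 819 = \frac{128024441}{156318}$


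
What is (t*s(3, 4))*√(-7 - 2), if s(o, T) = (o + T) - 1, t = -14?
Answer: -252*I ≈ -252.0*I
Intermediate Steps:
s(o, T) = -1 + T + o (s(o, T) = (T + o) - 1 = -1 + T + o)
(t*s(3, 4))*√(-7 - 2) = (-14*(-1 + 4 + 3))*√(-7 - 2) = (-14*6)*√(-9) = -252*I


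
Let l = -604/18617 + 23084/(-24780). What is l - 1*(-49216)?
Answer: 5676084034553/115332315 ≈ 49215.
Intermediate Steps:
l = -111180487/115332315 (l = -604*1/18617 + 23084*(-1/24780) = -604/18617 - 5771/6195 = -111180487/115332315 ≈ -0.96400)
l - 1*(-49216) = -111180487/115332315 - 1*(-49216) = -111180487/115332315 + 49216 = 5676084034553/115332315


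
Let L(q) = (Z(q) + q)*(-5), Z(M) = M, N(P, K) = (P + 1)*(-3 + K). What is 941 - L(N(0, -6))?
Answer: 851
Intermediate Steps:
N(P, K) = (1 + P)*(-3 + K)
L(q) = -10*q (L(q) = (q + q)*(-5) = (2*q)*(-5) = -10*q)
941 - L(N(0, -6)) = 941 - (-10)*(-3 - 6 - 3*0 - 6*0) = 941 - (-10)*(-3 - 6 + 0 + 0) = 941 - (-10)*(-9) = 941 - 1*90 = 941 - 90 = 851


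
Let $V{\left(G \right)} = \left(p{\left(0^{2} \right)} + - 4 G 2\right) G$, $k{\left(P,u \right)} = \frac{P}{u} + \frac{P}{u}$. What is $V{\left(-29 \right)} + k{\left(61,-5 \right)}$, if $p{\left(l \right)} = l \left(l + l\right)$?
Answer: $- \frac{33762}{5} \approx -6752.4$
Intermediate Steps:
$k{\left(P,u \right)} = \frac{2 P}{u}$
$p{\left(l \right)} = 2 l^{2}$ ($p{\left(l \right)} = l 2 l = 2 l^{2}$)
$V{\left(G \right)} = - 8 G^{2}$ ($V{\left(G \right)} = \left(2 \left(0^{2}\right)^{2} + - 4 G 2\right) G = \left(2 \cdot 0^{2} - 8 G\right) G = \left(2 \cdot 0 - 8 G\right) G = \left(0 - 8 G\right) G = - 8 G G = - 8 G^{2}$)
$V{\left(-29 \right)} + k{\left(61,-5 \right)} = - 8 \left(-29\right)^{2} + 2 \cdot 61 \frac{1}{-5} = \left(-8\right) 841 + 2 \cdot 61 \left(- \frac{1}{5}\right) = -6728 - \frac{122}{5} = - \frac{33762}{5}$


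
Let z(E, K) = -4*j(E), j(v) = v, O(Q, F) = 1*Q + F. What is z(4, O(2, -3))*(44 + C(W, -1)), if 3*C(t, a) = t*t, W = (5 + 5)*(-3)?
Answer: -5504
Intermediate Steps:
W = -30 (W = 10*(-3) = -30)
O(Q, F) = F + Q (O(Q, F) = Q + F = F + Q)
C(t, a) = t²/3 (C(t, a) = (t*t)/3 = t²/3)
z(E, K) = -4*E
z(4, O(2, -3))*(44 + C(W, -1)) = (-4*4)*(44 + (⅓)*(-30)²) = -16*(44 + (⅓)*900) = -16*(44 + 300) = -16*344 = -5504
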